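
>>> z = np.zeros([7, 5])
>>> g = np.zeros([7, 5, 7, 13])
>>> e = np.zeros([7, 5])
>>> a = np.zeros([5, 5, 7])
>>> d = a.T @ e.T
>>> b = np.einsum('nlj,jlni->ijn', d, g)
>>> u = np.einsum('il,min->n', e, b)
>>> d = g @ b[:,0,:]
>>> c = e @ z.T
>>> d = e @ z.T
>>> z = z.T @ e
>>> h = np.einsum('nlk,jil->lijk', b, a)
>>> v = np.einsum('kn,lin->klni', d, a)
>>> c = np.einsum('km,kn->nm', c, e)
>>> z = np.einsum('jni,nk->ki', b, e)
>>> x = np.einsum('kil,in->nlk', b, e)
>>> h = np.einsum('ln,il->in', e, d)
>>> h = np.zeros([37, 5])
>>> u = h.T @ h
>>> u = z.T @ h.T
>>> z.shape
(5, 7)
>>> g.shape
(7, 5, 7, 13)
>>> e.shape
(7, 5)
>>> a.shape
(5, 5, 7)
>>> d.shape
(7, 7)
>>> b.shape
(13, 7, 7)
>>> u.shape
(7, 37)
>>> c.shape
(5, 7)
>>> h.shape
(37, 5)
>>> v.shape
(7, 5, 7, 5)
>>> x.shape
(5, 7, 13)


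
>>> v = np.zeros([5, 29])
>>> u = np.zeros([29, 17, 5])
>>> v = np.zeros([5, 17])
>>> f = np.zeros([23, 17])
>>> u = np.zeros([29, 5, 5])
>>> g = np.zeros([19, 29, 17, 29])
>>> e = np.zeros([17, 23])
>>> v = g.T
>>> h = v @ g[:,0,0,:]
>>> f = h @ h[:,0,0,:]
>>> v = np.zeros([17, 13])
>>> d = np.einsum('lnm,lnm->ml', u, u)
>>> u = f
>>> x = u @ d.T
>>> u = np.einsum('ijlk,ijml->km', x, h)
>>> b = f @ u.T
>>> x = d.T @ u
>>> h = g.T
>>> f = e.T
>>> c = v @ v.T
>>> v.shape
(17, 13)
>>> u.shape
(5, 29)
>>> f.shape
(23, 17)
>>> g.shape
(19, 29, 17, 29)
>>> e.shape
(17, 23)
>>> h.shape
(29, 17, 29, 19)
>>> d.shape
(5, 29)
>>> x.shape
(29, 29)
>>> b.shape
(29, 17, 29, 5)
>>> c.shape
(17, 17)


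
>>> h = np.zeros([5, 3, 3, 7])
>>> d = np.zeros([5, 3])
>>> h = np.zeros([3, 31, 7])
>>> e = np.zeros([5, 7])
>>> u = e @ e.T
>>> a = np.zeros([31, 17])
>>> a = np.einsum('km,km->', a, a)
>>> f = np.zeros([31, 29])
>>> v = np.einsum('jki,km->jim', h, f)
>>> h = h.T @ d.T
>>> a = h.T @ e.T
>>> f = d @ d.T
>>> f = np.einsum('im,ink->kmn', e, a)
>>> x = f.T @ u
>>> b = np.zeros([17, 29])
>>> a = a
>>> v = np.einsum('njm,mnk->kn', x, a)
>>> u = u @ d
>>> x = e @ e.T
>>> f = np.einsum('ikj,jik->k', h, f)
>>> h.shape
(7, 31, 5)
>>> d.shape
(5, 3)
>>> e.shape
(5, 7)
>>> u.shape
(5, 3)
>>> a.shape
(5, 31, 5)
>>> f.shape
(31,)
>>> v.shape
(5, 31)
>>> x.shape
(5, 5)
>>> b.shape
(17, 29)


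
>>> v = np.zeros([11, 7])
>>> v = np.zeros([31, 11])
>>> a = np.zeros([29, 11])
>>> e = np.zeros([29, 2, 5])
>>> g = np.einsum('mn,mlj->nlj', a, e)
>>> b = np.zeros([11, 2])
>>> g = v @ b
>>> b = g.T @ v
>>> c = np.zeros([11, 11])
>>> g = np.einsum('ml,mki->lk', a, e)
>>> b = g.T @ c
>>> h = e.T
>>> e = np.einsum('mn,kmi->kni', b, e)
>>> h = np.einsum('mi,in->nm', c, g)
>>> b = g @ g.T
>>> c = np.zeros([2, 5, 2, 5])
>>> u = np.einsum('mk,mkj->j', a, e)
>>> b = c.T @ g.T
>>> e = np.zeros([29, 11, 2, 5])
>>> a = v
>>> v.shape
(31, 11)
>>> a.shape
(31, 11)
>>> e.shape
(29, 11, 2, 5)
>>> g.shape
(11, 2)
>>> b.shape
(5, 2, 5, 11)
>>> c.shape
(2, 5, 2, 5)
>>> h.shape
(2, 11)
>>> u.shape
(5,)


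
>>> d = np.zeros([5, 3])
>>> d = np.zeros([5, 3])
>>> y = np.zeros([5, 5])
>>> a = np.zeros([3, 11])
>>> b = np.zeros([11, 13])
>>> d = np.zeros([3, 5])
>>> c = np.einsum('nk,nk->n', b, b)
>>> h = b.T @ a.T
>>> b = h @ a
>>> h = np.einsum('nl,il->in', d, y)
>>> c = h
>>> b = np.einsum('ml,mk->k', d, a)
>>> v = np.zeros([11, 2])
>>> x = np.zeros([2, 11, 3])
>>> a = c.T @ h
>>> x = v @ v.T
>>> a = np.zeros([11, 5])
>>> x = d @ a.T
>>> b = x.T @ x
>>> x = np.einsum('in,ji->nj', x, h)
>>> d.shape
(3, 5)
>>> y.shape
(5, 5)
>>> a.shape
(11, 5)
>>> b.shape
(11, 11)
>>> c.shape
(5, 3)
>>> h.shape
(5, 3)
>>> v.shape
(11, 2)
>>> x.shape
(11, 5)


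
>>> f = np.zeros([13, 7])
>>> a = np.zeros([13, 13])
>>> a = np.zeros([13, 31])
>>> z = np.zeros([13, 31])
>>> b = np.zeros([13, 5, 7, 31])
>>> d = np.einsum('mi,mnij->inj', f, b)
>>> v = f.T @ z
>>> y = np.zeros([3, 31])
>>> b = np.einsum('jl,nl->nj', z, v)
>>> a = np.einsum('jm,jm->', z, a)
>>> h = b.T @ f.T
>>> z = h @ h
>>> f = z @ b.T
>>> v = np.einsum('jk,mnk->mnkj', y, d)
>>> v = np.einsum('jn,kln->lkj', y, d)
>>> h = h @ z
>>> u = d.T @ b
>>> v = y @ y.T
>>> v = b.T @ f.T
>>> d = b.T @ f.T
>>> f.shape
(13, 7)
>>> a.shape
()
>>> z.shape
(13, 13)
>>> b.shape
(7, 13)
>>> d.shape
(13, 13)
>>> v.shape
(13, 13)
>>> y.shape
(3, 31)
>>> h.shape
(13, 13)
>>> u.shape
(31, 5, 13)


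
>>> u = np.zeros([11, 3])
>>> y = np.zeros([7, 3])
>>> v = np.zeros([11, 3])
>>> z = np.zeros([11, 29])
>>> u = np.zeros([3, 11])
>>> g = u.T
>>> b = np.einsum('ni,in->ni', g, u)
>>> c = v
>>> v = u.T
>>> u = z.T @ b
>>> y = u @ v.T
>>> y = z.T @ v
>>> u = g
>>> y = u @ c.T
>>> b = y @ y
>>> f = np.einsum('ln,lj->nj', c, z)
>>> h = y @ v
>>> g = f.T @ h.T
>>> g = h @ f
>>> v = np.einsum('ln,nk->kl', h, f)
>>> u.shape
(11, 3)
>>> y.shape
(11, 11)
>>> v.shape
(29, 11)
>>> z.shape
(11, 29)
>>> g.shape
(11, 29)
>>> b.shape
(11, 11)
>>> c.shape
(11, 3)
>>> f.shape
(3, 29)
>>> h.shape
(11, 3)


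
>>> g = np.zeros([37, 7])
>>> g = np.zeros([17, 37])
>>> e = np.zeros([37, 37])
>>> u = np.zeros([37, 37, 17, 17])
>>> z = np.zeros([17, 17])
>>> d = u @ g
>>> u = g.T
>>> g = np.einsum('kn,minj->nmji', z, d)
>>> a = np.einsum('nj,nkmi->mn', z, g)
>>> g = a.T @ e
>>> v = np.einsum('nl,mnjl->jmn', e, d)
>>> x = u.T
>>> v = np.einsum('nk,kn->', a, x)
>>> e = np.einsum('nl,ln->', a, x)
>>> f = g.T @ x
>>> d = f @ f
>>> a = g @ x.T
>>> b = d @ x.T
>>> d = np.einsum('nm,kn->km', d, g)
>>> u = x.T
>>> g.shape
(17, 37)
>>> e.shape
()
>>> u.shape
(37, 17)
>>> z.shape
(17, 17)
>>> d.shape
(17, 37)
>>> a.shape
(17, 17)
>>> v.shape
()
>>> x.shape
(17, 37)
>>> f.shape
(37, 37)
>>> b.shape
(37, 17)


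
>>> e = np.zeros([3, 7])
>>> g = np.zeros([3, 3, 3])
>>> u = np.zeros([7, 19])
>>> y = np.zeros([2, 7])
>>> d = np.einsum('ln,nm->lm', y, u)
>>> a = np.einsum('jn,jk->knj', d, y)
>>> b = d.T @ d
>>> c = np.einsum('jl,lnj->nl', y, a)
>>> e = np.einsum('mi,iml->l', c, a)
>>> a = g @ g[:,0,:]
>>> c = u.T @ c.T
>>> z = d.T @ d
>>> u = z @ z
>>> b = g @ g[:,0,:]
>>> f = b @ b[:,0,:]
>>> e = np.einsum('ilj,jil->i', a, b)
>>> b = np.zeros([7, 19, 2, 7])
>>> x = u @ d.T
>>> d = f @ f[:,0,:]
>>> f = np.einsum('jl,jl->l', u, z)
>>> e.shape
(3,)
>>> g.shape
(3, 3, 3)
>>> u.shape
(19, 19)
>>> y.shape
(2, 7)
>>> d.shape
(3, 3, 3)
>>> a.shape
(3, 3, 3)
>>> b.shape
(7, 19, 2, 7)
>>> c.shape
(19, 19)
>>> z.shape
(19, 19)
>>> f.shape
(19,)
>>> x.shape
(19, 2)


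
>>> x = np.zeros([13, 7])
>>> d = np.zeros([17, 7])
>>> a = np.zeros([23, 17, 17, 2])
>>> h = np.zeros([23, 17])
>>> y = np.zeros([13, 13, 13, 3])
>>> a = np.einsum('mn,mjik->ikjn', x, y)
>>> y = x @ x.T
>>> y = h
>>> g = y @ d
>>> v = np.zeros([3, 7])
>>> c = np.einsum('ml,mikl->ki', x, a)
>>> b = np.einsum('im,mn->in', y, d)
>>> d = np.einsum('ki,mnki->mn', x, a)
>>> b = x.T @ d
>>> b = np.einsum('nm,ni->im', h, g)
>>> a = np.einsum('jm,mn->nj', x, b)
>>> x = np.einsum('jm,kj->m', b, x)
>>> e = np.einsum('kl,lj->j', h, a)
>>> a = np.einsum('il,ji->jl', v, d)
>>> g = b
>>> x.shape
(17,)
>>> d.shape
(13, 3)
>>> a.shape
(13, 7)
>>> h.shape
(23, 17)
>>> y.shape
(23, 17)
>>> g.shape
(7, 17)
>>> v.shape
(3, 7)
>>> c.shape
(13, 3)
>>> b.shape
(7, 17)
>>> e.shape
(13,)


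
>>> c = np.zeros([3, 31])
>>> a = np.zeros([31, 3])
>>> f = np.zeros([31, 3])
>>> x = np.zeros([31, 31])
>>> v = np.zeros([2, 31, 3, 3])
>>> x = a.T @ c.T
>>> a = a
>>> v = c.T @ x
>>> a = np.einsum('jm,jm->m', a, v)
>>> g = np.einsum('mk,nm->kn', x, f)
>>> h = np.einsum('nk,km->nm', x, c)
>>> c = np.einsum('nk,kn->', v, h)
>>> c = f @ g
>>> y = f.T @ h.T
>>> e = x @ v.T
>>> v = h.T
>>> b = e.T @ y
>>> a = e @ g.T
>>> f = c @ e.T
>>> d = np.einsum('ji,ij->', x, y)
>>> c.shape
(31, 31)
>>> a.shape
(3, 3)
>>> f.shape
(31, 3)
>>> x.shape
(3, 3)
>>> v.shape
(31, 3)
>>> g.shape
(3, 31)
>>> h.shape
(3, 31)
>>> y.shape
(3, 3)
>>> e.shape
(3, 31)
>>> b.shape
(31, 3)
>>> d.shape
()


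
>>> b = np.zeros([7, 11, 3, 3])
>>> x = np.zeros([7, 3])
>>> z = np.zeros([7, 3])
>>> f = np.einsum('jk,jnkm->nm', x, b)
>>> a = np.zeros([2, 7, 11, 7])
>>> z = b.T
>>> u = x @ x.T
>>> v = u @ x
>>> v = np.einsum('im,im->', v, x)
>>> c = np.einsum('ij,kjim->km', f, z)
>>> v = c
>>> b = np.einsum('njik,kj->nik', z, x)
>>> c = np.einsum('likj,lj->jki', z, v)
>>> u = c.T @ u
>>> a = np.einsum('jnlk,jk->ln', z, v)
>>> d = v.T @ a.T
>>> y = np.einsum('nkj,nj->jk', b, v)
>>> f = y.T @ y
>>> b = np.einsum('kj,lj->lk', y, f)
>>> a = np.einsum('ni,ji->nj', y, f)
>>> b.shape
(11, 7)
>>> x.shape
(7, 3)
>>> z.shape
(3, 3, 11, 7)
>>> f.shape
(11, 11)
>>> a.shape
(7, 11)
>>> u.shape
(3, 11, 7)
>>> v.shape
(3, 7)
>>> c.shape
(7, 11, 3)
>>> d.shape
(7, 11)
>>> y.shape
(7, 11)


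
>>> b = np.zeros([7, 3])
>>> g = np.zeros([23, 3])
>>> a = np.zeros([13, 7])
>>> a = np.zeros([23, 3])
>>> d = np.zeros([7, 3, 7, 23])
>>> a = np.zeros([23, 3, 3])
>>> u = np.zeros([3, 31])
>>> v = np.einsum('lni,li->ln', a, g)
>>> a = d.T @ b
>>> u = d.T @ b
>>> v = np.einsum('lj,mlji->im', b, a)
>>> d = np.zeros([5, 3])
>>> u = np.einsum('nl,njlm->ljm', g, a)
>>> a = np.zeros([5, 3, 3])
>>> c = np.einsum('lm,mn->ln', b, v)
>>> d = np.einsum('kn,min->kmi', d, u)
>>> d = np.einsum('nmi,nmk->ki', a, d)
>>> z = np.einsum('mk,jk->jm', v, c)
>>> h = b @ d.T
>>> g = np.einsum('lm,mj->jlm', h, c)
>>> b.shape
(7, 3)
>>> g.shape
(23, 7, 7)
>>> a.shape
(5, 3, 3)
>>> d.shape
(7, 3)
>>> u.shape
(3, 7, 3)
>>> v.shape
(3, 23)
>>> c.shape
(7, 23)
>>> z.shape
(7, 3)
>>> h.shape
(7, 7)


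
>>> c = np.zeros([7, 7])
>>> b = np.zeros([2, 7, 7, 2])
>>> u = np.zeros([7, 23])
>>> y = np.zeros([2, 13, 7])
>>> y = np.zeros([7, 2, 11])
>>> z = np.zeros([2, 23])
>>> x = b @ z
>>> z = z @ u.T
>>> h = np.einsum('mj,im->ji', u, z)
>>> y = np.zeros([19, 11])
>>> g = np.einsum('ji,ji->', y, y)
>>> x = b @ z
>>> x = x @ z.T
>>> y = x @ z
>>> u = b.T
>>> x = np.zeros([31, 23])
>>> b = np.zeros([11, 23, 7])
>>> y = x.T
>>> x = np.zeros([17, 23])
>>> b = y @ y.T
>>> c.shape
(7, 7)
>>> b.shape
(23, 23)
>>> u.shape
(2, 7, 7, 2)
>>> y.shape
(23, 31)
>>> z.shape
(2, 7)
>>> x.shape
(17, 23)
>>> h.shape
(23, 2)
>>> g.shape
()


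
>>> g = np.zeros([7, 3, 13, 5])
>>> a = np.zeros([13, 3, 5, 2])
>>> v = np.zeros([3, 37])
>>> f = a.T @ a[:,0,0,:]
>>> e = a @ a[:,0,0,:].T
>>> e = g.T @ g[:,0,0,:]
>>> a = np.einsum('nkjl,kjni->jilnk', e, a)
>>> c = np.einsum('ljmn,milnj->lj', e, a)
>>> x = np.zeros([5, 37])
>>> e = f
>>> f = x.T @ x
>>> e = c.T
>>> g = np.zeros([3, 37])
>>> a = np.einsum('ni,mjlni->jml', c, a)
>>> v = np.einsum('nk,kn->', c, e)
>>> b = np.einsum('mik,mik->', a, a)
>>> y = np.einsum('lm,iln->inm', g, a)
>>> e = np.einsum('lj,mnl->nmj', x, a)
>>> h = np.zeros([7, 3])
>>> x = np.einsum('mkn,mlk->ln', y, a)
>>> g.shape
(3, 37)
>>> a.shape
(2, 3, 5)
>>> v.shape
()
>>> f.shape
(37, 37)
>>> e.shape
(3, 2, 37)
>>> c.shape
(5, 13)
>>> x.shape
(3, 37)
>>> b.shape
()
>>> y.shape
(2, 5, 37)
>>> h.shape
(7, 3)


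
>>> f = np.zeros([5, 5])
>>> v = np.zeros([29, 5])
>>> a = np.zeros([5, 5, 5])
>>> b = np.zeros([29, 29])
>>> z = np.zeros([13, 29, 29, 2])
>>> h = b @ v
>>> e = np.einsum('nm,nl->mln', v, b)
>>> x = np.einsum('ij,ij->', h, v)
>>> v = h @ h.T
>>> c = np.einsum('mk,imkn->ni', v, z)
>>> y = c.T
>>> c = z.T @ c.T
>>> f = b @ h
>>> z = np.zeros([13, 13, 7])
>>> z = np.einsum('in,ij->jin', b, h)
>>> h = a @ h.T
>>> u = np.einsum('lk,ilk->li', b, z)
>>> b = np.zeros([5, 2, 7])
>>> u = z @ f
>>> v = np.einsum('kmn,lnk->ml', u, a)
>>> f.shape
(29, 5)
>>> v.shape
(29, 5)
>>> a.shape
(5, 5, 5)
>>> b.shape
(5, 2, 7)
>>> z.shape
(5, 29, 29)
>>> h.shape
(5, 5, 29)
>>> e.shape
(5, 29, 29)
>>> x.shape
()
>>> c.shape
(2, 29, 29, 2)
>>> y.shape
(13, 2)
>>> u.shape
(5, 29, 5)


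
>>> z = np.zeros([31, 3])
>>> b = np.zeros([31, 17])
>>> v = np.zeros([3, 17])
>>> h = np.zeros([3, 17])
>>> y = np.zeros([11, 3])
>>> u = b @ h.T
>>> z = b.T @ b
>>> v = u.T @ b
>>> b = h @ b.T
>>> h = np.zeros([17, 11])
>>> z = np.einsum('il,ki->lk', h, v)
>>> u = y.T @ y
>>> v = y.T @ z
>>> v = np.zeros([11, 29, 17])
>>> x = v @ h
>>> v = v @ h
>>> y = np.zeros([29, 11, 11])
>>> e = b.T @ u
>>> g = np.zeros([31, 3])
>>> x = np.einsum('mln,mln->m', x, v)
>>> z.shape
(11, 3)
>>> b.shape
(3, 31)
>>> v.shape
(11, 29, 11)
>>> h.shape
(17, 11)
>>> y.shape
(29, 11, 11)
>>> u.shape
(3, 3)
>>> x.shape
(11,)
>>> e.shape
(31, 3)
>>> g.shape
(31, 3)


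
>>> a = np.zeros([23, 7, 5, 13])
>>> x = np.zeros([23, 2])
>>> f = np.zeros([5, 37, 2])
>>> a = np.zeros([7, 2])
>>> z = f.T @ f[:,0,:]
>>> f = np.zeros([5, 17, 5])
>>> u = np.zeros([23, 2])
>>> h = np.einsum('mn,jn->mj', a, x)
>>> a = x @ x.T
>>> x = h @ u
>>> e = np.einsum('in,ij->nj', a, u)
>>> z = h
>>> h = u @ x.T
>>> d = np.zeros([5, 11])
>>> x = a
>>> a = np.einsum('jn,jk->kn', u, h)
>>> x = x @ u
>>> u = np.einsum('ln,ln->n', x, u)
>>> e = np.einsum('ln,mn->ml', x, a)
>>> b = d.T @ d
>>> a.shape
(7, 2)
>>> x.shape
(23, 2)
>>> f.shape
(5, 17, 5)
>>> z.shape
(7, 23)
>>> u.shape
(2,)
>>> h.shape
(23, 7)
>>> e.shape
(7, 23)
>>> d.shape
(5, 11)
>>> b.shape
(11, 11)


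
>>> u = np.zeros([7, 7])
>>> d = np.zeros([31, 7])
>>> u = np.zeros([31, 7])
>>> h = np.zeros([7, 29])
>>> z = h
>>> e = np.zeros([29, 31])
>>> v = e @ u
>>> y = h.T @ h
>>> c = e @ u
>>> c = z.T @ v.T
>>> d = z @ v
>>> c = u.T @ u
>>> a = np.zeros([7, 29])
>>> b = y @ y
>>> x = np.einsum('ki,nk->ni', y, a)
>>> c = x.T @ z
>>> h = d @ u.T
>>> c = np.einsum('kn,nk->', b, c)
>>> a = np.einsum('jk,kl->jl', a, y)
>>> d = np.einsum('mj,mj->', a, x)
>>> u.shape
(31, 7)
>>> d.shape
()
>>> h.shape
(7, 31)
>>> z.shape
(7, 29)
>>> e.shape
(29, 31)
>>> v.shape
(29, 7)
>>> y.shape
(29, 29)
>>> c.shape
()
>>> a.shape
(7, 29)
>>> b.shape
(29, 29)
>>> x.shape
(7, 29)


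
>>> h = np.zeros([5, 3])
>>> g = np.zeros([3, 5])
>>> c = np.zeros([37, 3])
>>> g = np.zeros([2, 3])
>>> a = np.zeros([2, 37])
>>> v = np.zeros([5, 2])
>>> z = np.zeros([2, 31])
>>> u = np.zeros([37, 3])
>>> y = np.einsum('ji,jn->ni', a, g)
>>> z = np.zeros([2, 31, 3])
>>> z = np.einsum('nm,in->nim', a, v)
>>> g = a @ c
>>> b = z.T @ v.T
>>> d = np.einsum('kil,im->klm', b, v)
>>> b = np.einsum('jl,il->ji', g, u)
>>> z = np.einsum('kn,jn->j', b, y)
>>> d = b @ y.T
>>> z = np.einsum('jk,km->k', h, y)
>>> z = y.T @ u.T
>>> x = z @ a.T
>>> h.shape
(5, 3)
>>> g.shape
(2, 3)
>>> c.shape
(37, 3)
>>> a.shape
(2, 37)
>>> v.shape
(5, 2)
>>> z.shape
(37, 37)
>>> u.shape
(37, 3)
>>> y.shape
(3, 37)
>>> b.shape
(2, 37)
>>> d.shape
(2, 3)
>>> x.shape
(37, 2)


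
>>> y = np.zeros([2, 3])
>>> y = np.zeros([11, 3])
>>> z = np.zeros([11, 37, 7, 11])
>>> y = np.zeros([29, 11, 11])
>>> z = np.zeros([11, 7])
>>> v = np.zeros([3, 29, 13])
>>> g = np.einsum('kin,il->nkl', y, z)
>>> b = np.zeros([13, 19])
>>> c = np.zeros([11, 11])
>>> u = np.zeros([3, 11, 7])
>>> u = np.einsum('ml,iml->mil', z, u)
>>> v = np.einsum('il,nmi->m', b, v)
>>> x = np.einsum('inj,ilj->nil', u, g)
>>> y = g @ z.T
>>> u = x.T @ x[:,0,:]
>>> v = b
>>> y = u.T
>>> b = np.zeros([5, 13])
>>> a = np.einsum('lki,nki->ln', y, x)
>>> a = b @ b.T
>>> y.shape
(29, 11, 29)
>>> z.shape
(11, 7)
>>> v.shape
(13, 19)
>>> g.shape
(11, 29, 7)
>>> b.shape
(5, 13)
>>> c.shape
(11, 11)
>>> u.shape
(29, 11, 29)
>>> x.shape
(3, 11, 29)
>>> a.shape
(5, 5)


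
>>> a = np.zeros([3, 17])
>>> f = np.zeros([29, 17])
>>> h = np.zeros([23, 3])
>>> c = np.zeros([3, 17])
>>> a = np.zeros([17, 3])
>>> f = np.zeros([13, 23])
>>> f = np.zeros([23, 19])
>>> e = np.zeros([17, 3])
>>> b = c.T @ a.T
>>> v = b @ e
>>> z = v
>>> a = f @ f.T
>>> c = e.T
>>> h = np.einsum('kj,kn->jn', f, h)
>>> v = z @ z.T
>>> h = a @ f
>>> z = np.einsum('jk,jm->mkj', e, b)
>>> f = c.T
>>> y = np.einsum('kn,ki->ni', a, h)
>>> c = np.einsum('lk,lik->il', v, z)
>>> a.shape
(23, 23)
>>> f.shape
(17, 3)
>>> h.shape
(23, 19)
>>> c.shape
(3, 17)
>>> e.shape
(17, 3)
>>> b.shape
(17, 17)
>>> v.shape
(17, 17)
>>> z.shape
(17, 3, 17)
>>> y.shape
(23, 19)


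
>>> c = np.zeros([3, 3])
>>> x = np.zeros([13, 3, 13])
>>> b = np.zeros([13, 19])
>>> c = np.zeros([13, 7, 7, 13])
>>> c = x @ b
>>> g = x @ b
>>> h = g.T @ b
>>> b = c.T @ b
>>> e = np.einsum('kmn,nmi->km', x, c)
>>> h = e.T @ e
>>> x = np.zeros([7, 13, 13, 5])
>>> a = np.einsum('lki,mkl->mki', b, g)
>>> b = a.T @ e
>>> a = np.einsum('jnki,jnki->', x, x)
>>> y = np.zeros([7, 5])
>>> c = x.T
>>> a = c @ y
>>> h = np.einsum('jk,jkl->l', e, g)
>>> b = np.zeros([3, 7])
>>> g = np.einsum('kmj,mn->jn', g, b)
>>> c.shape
(5, 13, 13, 7)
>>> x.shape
(7, 13, 13, 5)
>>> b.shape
(3, 7)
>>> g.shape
(19, 7)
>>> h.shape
(19,)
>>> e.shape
(13, 3)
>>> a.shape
(5, 13, 13, 5)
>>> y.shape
(7, 5)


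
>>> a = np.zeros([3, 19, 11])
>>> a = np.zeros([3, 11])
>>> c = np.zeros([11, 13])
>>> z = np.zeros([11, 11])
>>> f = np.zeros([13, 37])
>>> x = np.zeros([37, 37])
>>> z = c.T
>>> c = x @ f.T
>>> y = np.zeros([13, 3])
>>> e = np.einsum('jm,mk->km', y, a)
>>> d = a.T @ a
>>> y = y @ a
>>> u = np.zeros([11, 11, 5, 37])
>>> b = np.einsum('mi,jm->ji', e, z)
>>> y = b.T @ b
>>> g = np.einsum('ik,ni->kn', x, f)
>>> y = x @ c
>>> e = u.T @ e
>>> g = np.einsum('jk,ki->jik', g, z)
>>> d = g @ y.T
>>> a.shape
(3, 11)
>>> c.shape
(37, 13)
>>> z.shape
(13, 11)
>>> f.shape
(13, 37)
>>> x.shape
(37, 37)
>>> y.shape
(37, 13)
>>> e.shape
(37, 5, 11, 3)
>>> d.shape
(37, 11, 37)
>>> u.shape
(11, 11, 5, 37)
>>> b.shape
(13, 3)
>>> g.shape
(37, 11, 13)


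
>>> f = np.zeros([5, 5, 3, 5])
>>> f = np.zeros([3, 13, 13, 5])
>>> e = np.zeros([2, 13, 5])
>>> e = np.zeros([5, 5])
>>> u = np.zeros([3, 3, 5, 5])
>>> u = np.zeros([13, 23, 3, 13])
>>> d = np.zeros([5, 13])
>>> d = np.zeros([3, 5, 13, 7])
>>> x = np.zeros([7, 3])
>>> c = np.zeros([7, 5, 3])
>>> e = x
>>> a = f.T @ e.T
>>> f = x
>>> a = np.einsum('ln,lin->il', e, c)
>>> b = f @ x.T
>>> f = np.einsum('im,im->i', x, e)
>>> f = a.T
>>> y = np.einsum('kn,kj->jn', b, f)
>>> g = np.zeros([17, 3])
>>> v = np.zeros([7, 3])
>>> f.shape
(7, 5)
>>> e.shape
(7, 3)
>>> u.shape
(13, 23, 3, 13)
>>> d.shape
(3, 5, 13, 7)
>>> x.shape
(7, 3)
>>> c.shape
(7, 5, 3)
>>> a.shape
(5, 7)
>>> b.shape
(7, 7)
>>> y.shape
(5, 7)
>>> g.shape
(17, 3)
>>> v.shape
(7, 3)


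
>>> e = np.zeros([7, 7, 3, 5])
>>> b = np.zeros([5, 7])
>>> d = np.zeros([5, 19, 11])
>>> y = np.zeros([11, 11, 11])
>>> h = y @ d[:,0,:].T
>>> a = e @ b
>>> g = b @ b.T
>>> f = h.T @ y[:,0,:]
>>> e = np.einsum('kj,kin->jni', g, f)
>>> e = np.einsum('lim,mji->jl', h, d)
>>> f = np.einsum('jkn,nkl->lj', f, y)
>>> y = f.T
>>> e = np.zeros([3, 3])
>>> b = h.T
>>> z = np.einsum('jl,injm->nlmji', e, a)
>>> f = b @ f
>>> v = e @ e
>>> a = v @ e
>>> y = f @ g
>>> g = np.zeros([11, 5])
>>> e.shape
(3, 3)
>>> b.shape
(5, 11, 11)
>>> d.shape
(5, 19, 11)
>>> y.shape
(5, 11, 5)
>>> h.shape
(11, 11, 5)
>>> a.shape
(3, 3)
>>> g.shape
(11, 5)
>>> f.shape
(5, 11, 5)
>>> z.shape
(7, 3, 7, 3, 7)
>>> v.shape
(3, 3)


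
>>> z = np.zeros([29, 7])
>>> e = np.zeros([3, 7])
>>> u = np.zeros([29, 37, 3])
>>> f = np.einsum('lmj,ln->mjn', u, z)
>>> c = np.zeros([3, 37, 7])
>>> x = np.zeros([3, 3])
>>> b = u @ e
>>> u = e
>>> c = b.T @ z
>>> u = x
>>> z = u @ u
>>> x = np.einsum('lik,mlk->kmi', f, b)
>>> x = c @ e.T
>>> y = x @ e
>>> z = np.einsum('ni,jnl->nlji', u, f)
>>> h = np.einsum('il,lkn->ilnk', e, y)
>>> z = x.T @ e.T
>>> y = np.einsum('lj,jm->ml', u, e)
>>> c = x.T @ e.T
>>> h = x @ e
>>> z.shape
(3, 37, 3)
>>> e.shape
(3, 7)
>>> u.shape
(3, 3)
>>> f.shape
(37, 3, 7)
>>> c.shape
(3, 37, 3)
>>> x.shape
(7, 37, 3)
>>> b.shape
(29, 37, 7)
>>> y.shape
(7, 3)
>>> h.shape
(7, 37, 7)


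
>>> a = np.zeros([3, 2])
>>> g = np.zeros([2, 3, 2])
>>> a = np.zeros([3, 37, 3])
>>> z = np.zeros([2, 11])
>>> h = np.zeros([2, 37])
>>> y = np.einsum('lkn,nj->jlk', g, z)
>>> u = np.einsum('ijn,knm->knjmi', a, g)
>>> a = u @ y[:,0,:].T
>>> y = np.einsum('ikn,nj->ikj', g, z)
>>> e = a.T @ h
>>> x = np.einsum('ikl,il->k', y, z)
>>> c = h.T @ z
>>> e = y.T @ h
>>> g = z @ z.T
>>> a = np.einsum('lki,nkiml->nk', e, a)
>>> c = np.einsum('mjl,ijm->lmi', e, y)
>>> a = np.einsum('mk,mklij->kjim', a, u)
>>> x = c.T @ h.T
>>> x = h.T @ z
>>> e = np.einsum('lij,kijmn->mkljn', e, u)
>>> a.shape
(3, 3, 2, 2)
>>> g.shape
(2, 2)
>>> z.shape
(2, 11)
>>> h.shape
(2, 37)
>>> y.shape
(2, 3, 11)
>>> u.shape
(2, 3, 37, 2, 3)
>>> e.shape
(2, 2, 11, 37, 3)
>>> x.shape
(37, 11)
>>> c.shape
(37, 11, 2)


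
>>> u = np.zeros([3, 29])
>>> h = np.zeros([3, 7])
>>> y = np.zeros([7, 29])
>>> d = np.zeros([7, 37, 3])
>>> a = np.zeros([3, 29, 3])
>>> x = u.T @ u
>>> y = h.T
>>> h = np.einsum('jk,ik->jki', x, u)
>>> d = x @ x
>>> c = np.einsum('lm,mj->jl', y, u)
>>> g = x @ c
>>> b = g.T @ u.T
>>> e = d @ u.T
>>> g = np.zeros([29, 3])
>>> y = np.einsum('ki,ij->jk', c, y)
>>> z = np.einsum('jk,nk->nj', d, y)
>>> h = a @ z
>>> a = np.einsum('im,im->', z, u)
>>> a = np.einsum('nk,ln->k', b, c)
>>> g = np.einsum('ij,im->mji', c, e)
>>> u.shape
(3, 29)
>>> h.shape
(3, 29, 29)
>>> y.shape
(3, 29)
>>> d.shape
(29, 29)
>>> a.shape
(3,)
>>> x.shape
(29, 29)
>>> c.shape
(29, 7)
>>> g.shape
(3, 7, 29)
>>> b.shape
(7, 3)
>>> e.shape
(29, 3)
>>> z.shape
(3, 29)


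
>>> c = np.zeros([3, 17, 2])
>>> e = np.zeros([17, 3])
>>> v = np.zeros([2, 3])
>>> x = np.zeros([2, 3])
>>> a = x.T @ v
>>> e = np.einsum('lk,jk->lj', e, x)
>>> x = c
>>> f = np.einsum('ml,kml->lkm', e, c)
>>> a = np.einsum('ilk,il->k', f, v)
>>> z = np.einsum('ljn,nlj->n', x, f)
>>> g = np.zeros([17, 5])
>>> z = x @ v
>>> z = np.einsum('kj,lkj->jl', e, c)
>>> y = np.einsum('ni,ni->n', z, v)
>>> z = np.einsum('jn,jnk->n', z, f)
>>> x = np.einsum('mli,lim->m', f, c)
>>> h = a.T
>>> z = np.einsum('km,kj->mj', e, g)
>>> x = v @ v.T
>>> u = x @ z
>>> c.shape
(3, 17, 2)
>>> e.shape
(17, 2)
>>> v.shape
(2, 3)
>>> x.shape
(2, 2)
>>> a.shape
(17,)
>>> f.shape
(2, 3, 17)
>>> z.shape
(2, 5)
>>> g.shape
(17, 5)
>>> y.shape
(2,)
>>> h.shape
(17,)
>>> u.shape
(2, 5)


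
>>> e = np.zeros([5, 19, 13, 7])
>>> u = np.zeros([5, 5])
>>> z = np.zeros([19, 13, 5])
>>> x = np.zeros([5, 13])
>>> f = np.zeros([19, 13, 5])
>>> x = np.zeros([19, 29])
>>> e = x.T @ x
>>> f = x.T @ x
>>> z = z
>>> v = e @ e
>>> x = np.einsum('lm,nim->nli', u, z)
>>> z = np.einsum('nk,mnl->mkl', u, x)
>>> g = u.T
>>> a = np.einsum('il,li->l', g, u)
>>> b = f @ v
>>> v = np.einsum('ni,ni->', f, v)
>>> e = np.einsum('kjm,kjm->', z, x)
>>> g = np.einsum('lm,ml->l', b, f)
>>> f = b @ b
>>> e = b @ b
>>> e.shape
(29, 29)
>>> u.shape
(5, 5)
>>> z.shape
(19, 5, 13)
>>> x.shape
(19, 5, 13)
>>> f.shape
(29, 29)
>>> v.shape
()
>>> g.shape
(29,)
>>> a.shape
(5,)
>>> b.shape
(29, 29)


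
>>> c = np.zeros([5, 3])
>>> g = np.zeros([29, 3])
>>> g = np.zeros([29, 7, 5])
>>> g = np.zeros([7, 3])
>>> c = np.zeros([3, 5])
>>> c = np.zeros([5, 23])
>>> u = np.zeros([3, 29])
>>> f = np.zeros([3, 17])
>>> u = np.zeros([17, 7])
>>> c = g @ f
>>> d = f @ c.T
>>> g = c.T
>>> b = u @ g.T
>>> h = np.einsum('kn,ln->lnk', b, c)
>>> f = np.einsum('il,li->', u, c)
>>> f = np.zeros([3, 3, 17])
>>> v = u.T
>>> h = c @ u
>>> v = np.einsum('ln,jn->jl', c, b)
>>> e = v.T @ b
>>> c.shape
(7, 17)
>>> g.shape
(17, 7)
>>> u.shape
(17, 7)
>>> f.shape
(3, 3, 17)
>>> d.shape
(3, 7)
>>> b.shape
(17, 17)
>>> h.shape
(7, 7)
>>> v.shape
(17, 7)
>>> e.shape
(7, 17)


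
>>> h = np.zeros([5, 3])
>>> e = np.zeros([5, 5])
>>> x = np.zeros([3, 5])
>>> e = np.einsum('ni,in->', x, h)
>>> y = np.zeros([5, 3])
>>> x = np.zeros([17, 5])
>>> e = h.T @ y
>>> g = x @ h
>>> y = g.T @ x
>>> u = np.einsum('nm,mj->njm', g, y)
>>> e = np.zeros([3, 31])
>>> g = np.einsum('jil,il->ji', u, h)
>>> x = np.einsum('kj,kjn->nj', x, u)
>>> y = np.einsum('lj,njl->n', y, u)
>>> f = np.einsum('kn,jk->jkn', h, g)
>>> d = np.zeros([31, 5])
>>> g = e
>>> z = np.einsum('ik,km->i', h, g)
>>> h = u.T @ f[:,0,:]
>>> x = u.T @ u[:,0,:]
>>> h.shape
(3, 5, 3)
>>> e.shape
(3, 31)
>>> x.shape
(3, 5, 3)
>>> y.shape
(17,)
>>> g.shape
(3, 31)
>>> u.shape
(17, 5, 3)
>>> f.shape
(17, 5, 3)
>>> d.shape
(31, 5)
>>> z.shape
(5,)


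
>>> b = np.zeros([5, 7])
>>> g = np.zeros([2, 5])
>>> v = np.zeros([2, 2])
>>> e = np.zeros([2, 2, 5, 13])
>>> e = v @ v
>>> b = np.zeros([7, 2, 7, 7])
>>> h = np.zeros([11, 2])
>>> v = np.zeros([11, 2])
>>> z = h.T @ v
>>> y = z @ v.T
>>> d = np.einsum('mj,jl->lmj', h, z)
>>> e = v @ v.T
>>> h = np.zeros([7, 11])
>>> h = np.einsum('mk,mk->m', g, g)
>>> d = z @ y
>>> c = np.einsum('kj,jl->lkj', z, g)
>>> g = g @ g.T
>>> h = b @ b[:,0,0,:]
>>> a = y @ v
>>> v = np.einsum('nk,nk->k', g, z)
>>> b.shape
(7, 2, 7, 7)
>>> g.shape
(2, 2)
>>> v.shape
(2,)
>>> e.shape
(11, 11)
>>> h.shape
(7, 2, 7, 7)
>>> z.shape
(2, 2)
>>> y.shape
(2, 11)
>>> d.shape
(2, 11)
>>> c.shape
(5, 2, 2)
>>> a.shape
(2, 2)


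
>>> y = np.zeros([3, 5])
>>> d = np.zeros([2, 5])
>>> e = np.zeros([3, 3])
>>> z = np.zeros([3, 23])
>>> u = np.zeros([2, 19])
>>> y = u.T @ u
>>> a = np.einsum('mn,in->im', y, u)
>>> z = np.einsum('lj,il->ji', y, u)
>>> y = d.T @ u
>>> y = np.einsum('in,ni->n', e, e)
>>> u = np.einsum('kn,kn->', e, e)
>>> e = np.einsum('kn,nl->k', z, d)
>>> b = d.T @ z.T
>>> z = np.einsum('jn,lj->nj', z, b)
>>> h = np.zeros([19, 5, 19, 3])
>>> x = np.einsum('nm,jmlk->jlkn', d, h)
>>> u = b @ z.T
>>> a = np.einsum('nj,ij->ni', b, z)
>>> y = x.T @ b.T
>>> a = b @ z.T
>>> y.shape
(2, 3, 19, 5)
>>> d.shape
(2, 5)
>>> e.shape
(19,)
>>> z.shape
(2, 19)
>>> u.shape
(5, 2)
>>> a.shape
(5, 2)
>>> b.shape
(5, 19)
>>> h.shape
(19, 5, 19, 3)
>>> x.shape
(19, 19, 3, 2)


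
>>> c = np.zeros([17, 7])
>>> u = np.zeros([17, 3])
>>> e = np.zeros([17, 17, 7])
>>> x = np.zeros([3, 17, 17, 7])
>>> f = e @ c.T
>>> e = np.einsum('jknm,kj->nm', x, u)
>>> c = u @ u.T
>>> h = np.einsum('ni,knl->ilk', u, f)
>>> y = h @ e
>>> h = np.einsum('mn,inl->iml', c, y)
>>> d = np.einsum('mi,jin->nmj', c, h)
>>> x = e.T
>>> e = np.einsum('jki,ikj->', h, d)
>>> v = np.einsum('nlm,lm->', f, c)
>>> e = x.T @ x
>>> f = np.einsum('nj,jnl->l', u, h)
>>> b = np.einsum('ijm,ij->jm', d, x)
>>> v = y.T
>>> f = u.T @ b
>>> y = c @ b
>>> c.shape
(17, 17)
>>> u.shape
(17, 3)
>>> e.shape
(17, 17)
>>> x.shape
(7, 17)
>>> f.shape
(3, 3)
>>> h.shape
(3, 17, 7)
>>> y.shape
(17, 3)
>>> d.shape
(7, 17, 3)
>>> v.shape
(7, 17, 3)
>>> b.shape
(17, 3)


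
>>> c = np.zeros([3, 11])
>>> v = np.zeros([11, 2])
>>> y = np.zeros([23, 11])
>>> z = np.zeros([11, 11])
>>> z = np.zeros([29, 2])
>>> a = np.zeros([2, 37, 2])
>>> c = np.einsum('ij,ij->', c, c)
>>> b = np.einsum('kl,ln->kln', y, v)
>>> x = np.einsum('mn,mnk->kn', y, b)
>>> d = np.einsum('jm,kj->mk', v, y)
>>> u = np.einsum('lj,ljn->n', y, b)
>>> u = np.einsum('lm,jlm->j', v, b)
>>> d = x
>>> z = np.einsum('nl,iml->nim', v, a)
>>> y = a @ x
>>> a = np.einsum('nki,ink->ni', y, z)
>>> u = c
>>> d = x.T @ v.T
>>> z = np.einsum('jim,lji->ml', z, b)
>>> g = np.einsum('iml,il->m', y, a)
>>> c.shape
()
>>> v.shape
(11, 2)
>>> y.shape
(2, 37, 11)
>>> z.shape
(37, 23)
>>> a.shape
(2, 11)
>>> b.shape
(23, 11, 2)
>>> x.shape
(2, 11)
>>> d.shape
(11, 11)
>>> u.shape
()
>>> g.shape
(37,)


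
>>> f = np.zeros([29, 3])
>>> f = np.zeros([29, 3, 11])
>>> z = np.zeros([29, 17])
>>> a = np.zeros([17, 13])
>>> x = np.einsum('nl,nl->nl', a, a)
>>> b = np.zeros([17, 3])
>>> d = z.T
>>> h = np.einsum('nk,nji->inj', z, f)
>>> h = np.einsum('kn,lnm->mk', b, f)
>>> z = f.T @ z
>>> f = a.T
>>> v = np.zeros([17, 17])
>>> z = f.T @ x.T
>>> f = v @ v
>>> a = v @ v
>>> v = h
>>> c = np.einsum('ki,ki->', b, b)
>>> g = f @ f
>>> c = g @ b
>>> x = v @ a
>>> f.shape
(17, 17)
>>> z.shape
(17, 17)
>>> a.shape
(17, 17)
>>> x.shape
(11, 17)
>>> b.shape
(17, 3)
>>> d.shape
(17, 29)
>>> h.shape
(11, 17)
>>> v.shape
(11, 17)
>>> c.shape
(17, 3)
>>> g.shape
(17, 17)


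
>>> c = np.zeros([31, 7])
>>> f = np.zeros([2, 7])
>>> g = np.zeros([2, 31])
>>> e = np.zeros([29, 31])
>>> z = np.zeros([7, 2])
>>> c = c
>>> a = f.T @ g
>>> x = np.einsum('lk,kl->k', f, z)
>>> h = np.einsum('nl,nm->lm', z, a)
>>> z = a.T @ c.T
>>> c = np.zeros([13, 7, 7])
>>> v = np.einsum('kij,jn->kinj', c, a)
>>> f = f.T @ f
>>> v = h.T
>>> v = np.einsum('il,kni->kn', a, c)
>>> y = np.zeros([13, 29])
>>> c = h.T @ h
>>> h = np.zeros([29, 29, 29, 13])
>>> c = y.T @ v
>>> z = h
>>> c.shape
(29, 7)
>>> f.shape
(7, 7)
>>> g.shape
(2, 31)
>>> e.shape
(29, 31)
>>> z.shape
(29, 29, 29, 13)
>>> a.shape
(7, 31)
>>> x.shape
(7,)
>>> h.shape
(29, 29, 29, 13)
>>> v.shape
(13, 7)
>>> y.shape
(13, 29)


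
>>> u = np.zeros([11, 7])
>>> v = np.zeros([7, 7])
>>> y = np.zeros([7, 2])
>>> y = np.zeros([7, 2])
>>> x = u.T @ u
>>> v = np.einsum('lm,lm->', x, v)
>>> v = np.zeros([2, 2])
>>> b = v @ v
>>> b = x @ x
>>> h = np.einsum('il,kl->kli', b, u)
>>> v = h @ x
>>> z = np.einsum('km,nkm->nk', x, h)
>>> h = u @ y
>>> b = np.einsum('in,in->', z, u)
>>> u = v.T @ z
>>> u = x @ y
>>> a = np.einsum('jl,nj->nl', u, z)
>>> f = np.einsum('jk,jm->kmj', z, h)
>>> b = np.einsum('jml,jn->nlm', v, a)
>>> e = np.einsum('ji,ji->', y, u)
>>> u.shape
(7, 2)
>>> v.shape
(11, 7, 7)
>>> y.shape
(7, 2)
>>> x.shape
(7, 7)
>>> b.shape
(2, 7, 7)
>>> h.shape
(11, 2)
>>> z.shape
(11, 7)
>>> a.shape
(11, 2)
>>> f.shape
(7, 2, 11)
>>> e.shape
()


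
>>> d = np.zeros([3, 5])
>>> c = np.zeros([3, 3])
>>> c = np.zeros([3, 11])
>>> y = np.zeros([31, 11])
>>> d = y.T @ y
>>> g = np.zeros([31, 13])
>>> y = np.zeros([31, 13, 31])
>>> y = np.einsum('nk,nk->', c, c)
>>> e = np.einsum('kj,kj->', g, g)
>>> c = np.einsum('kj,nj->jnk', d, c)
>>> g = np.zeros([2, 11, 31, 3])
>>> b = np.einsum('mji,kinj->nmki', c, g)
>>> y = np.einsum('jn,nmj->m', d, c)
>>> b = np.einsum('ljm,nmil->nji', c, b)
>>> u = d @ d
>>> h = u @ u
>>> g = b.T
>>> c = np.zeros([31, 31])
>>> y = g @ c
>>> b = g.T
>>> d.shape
(11, 11)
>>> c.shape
(31, 31)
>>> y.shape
(2, 3, 31)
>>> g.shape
(2, 3, 31)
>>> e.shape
()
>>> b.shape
(31, 3, 2)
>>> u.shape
(11, 11)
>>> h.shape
(11, 11)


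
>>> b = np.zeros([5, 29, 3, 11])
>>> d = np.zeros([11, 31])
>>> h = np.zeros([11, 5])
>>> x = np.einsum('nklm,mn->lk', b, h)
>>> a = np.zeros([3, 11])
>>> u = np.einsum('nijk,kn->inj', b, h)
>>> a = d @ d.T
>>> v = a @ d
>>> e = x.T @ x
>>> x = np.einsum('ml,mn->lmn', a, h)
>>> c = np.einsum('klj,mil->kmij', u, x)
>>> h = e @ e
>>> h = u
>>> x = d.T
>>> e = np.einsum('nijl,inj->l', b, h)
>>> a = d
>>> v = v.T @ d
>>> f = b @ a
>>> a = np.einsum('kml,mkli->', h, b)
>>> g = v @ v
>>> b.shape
(5, 29, 3, 11)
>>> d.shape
(11, 31)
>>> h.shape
(29, 5, 3)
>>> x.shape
(31, 11)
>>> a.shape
()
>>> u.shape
(29, 5, 3)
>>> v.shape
(31, 31)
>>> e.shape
(11,)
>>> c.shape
(29, 11, 11, 3)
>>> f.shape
(5, 29, 3, 31)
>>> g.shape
(31, 31)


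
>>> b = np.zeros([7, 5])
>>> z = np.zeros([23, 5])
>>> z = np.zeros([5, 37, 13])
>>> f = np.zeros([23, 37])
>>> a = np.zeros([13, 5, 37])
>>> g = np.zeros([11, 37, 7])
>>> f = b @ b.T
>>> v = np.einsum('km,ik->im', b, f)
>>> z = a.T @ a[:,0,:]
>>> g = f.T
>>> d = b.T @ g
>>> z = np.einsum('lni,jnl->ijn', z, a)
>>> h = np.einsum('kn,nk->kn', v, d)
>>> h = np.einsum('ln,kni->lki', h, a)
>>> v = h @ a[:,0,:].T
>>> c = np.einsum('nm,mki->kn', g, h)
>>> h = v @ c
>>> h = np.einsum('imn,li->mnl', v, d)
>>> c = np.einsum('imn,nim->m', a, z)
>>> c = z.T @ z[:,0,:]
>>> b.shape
(7, 5)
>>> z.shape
(37, 13, 5)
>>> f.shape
(7, 7)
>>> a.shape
(13, 5, 37)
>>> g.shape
(7, 7)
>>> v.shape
(7, 13, 13)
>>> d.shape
(5, 7)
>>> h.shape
(13, 13, 5)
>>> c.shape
(5, 13, 5)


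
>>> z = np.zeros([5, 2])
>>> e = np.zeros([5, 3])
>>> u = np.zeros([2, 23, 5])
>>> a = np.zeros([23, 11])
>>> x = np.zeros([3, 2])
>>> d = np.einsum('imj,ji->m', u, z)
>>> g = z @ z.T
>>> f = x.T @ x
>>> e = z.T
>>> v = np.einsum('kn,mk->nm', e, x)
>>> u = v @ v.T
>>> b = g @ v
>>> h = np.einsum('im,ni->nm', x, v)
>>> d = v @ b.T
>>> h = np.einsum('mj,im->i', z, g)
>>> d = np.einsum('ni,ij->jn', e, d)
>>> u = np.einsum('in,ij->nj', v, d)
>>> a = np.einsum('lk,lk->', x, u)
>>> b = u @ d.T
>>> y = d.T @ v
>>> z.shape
(5, 2)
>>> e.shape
(2, 5)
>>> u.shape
(3, 2)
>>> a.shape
()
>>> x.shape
(3, 2)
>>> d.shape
(5, 2)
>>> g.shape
(5, 5)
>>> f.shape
(2, 2)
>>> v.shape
(5, 3)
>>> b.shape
(3, 5)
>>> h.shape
(5,)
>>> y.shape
(2, 3)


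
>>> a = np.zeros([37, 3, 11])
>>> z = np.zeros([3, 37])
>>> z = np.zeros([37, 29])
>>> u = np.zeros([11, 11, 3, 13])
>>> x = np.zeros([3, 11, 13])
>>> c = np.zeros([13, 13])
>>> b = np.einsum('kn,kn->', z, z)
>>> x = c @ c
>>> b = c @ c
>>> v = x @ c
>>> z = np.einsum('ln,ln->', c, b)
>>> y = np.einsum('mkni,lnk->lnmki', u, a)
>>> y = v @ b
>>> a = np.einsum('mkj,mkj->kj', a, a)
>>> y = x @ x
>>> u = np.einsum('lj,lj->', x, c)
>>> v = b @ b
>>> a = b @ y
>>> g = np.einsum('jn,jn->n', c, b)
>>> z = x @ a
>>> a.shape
(13, 13)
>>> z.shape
(13, 13)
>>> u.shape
()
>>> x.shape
(13, 13)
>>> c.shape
(13, 13)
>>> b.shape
(13, 13)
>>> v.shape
(13, 13)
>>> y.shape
(13, 13)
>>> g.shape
(13,)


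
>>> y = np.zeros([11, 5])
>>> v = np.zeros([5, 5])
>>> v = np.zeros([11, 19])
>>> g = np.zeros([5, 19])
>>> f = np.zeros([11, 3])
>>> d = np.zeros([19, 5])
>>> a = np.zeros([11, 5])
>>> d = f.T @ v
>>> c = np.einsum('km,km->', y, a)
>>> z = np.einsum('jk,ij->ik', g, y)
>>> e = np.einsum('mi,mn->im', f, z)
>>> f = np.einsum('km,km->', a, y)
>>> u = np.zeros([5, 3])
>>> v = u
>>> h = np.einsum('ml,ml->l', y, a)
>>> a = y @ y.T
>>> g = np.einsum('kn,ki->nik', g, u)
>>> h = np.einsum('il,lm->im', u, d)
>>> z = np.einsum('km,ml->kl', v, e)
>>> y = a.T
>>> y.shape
(11, 11)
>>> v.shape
(5, 3)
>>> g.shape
(19, 3, 5)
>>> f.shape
()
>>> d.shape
(3, 19)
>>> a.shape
(11, 11)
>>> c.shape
()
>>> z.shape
(5, 11)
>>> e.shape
(3, 11)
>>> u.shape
(5, 3)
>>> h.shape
(5, 19)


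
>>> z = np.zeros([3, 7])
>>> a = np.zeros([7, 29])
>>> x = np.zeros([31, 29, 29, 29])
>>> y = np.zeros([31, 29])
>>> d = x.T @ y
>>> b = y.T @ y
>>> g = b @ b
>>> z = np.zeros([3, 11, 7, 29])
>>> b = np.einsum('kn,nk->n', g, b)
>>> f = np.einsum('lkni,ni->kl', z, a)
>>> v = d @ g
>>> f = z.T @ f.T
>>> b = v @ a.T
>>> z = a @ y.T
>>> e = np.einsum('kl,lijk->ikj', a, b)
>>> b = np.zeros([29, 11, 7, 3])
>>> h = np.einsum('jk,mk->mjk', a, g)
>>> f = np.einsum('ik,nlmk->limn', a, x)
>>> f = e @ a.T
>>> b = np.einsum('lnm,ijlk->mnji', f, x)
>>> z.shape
(7, 31)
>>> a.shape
(7, 29)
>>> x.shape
(31, 29, 29, 29)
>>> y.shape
(31, 29)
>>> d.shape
(29, 29, 29, 29)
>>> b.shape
(7, 7, 29, 31)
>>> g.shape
(29, 29)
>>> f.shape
(29, 7, 7)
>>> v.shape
(29, 29, 29, 29)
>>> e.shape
(29, 7, 29)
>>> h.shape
(29, 7, 29)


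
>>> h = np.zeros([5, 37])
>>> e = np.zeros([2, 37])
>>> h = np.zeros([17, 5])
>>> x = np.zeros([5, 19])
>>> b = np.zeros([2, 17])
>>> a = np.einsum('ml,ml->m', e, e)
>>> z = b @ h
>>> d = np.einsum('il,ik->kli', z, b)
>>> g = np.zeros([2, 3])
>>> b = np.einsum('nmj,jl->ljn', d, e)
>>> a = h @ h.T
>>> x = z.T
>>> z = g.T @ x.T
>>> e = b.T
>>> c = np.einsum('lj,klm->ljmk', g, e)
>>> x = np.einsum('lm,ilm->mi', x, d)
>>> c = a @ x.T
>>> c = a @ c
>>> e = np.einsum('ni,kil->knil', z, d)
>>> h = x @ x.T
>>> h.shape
(2, 2)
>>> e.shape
(17, 3, 5, 2)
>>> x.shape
(2, 17)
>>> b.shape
(37, 2, 17)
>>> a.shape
(17, 17)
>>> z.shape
(3, 5)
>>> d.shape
(17, 5, 2)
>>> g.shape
(2, 3)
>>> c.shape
(17, 2)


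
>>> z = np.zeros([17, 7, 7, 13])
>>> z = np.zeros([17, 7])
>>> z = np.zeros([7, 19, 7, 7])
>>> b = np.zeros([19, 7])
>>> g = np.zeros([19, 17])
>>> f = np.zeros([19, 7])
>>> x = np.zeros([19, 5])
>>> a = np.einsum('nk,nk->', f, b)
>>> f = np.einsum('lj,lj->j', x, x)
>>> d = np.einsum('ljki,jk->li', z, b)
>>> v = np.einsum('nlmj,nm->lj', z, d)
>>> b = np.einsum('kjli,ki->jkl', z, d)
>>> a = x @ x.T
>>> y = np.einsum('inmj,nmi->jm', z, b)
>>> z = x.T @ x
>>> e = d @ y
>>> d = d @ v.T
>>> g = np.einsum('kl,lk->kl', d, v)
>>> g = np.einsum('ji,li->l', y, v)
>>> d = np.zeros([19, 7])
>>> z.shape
(5, 5)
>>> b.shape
(19, 7, 7)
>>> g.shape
(19,)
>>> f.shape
(5,)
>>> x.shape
(19, 5)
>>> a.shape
(19, 19)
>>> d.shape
(19, 7)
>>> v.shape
(19, 7)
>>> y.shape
(7, 7)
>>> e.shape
(7, 7)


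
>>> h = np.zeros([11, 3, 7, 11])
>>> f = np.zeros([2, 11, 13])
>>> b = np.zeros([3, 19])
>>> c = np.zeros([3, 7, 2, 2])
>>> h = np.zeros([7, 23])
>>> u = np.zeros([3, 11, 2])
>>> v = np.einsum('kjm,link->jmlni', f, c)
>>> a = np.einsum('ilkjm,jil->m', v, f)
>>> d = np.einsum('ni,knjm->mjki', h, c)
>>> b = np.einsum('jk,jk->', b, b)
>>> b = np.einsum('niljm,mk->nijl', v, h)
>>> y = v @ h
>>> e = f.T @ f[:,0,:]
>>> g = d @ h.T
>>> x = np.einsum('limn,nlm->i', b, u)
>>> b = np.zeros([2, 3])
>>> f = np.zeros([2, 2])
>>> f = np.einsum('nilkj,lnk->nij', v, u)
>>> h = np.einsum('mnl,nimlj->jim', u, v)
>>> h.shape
(7, 13, 3)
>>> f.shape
(11, 13, 7)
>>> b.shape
(2, 3)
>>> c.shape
(3, 7, 2, 2)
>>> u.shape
(3, 11, 2)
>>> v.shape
(11, 13, 3, 2, 7)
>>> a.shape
(7,)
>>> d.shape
(2, 2, 3, 23)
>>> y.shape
(11, 13, 3, 2, 23)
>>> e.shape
(13, 11, 13)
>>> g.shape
(2, 2, 3, 7)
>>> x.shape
(13,)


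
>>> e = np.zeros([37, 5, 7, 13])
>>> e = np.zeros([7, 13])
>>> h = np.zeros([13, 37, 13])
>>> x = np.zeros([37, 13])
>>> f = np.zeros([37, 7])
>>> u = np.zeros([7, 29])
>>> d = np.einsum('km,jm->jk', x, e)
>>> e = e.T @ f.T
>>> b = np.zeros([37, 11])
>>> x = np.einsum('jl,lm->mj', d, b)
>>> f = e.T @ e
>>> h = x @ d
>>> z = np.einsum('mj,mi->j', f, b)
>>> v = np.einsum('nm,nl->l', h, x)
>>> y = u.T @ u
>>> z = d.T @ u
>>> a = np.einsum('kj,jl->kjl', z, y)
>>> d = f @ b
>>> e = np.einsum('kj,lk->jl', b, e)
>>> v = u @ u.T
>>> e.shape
(11, 13)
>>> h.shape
(11, 37)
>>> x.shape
(11, 7)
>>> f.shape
(37, 37)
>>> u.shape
(7, 29)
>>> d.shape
(37, 11)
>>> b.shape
(37, 11)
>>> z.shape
(37, 29)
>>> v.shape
(7, 7)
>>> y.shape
(29, 29)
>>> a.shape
(37, 29, 29)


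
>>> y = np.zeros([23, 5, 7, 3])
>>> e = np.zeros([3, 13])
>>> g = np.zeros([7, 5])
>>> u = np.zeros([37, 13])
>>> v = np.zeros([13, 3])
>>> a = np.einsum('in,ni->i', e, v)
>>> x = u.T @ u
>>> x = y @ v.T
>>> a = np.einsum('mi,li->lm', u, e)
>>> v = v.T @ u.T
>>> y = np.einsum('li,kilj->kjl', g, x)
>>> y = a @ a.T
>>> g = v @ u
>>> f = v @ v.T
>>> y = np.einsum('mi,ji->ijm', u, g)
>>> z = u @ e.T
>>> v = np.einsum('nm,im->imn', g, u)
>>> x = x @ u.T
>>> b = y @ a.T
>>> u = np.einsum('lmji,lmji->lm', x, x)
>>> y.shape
(13, 3, 37)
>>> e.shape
(3, 13)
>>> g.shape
(3, 13)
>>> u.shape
(23, 5)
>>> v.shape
(37, 13, 3)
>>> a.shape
(3, 37)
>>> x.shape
(23, 5, 7, 37)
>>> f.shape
(3, 3)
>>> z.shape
(37, 3)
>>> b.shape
(13, 3, 3)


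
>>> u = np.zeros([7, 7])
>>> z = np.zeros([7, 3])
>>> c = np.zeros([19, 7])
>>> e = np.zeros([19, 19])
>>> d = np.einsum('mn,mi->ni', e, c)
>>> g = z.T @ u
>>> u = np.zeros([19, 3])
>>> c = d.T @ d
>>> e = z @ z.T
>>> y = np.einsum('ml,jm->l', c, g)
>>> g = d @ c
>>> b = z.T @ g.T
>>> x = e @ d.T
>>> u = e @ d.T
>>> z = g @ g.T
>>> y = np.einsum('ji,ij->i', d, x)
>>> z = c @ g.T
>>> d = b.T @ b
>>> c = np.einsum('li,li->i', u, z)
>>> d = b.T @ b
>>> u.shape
(7, 19)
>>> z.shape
(7, 19)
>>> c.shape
(19,)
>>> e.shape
(7, 7)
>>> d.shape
(19, 19)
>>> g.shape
(19, 7)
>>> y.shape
(7,)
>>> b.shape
(3, 19)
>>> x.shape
(7, 19)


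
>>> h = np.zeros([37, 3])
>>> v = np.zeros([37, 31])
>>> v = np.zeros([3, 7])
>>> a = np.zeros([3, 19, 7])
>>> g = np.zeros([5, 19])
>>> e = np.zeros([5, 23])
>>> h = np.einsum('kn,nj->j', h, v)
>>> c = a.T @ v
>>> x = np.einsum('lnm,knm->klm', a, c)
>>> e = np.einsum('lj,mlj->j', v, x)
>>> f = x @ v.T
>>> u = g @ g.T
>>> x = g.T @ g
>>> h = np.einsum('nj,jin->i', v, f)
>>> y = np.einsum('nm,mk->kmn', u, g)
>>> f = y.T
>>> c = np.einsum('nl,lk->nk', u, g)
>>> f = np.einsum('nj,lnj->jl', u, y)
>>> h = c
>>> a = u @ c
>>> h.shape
(5, 19)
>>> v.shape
(3, 7)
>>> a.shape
(5, 19)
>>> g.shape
(5, 19)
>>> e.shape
(7,)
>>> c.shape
(5, 19)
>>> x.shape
(19, 19)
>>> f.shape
(5, 19)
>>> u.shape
(5, 5)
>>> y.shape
(19, 5, 5)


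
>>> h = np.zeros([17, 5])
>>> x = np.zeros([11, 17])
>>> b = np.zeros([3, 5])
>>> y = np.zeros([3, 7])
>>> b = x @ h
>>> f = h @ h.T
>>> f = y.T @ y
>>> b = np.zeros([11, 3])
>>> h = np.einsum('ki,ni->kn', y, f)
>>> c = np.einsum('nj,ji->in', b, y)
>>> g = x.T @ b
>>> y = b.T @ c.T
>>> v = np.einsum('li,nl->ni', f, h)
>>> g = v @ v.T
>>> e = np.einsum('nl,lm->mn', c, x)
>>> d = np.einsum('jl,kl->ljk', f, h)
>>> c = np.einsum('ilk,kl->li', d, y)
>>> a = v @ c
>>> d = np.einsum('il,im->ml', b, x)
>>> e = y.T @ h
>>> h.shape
(3, 7)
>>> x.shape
(11, 17)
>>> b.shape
(11, 3)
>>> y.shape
(3, 7)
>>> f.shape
(7, 7)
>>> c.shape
(7, 7)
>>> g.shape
(3, 3)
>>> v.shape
(3, 7)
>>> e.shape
(7, 7)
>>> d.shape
(17, 3)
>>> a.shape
(3, 7)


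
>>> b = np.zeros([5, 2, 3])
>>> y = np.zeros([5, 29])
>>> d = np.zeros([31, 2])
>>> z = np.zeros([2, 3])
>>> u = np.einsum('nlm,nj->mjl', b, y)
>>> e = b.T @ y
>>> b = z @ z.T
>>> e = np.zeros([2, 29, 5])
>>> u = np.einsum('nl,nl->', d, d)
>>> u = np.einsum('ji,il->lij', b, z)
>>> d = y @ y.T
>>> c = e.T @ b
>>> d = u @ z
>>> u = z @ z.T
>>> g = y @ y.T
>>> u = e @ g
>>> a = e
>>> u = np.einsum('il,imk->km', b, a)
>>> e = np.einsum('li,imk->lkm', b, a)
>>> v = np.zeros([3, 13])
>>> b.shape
(2, 2)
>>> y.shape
(5, 29)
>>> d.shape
(3, 2, 3)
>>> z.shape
(2, 3)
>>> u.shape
(5, 29)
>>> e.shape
(2, 5, 29)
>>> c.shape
(5, 29, 2)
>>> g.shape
(5, 5)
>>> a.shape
(2, 29, 5)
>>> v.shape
(3, 13)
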